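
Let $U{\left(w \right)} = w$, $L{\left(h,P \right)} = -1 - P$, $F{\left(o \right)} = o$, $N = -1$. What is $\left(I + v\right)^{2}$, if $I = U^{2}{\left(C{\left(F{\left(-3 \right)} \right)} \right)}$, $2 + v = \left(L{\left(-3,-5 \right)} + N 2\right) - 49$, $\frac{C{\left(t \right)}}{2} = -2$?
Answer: $1089$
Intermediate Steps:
$C{\left(t \right)} = -4$ ($C{\left(t \right)} = 2 \left(-2\right) = -4$)
$v = -49$ ($v = -2 - 47 = -49$)
$I = 16$ ($I = \left(-4\right)^{2} = 16$)
$\left(I + v\right)^{2} = \left(16 - 49\right)^{2} = \left(-33\right)^{2} = 1089$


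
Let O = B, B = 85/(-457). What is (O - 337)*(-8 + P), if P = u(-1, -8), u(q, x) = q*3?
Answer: 1695034/457 ≈ 3709.0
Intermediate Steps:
u(q, x) = 3*q
B = -85/457 (B = 85*(-1/457) = -85/457 ≈ -0.18600)
O = -85/457 ≈ -0.18600
P = -3 (P = 3*(-1) = -3)
(O - 337)*(-8 + P) = (-85/457 - 337)*(-8 - 3) = -154094/457*(-11) = 1695034/457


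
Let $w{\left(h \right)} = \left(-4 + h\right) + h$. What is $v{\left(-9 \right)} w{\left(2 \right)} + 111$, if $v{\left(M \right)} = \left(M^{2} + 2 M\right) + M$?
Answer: $111$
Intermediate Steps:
$v{\left(M \right)} = M^{2} + 3 M$
$w{\left(h \right)} = -4 + 2 h$
$v{\left(-9 \right)} w{\left(2 \right)} + 111 = - 9 \left(3 - 9\right) \left(-4 + 2 \cdot 2\right) + 111 = \left(-9\right) \left(-6\right) \left(-4 + 4\right) + 111 = 54 \cdot 0 + 111 = 0 + 111 = 111$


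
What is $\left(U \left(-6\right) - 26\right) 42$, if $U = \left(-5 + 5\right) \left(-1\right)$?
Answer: $-1092$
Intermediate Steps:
$U = 0$ ($U = 0 \left(-1\right) = 0$)
$\left(U \left(-6\right) - 26\right) 42 = \left(0 \left(-6\right) - 26\right) 42 = \left(0 - 26\right) 42 = \left(-26\right) 42 = -1092$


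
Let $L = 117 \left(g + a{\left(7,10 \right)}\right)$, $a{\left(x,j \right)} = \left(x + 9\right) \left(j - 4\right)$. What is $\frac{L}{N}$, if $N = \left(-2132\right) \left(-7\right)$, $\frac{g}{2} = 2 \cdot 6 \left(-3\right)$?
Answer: $\frac{54}{287} \approx 0.18815$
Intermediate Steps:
$g = -72$ ($g = 2 \cdot 2 \cdot 6 \left(-3\right) = 2 \cdot 12 \left(-3\right) = 2 \left(-36\right) = -72$)
$a{\left(x,j \right)} = \left(-4 + j\right) \left(9 + x\right)$ ($a{\left(x,j \right)} = \left(9 + x\right) \left(-4 + j\right) = \left(-4 + j\right) \left(9 + x\right)$)
$L = 2808$ ($L = 117 \left(-72 + \left(-36 - 28 + 9 \cdot 10 + 10 \cdot 7\right)\right) = 117 \left(-72 + \left(-36 - 28 + 90 + 70\right)\right) = 117 \left(-72 + 96\right) = 117 \cdot 24 = 2808$)
$N = 14924$
$\frac{L}{N} = \frac{2808}{14924} = 2808 \cdot \frac{1}{14924} = \frac{54}{287}$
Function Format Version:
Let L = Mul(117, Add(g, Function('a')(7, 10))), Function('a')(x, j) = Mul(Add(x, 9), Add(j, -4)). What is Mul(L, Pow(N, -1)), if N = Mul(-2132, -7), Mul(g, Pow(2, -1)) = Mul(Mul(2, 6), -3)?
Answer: Rational(54, 287) ≈ 0.18815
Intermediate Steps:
g = -72 (g = Mul(2, Mul(Mul(2, 6), -3)) = Mul(2, Mul(12, -3)) = Mul(2, -36) = -72)
Function('a')(x, j) = Mul(Add(-4, j), Add(9, x)) (Function('a')(x, j) = Mul(Add(9, x), Add(-4, j)) = Mul(Add(-4, j), Add(9, x)))
L = 2808 (L = Mul(117, Add(-72, Add(-36, Mul(-4, 7), Mul(9, 10), Mul(10, 7)))) = Mul(117, Add(-72, Add(-36, -28, 90, 70))) = Mul(117, Add(-72, 96)) = Mul(117, 24) = 2808)
N = 14924
Mul(L, Pow(N, -1)) = Mul(2808, Pow(14924, -1)) = Mul(2808, Rational(1, 14924)) = Rational(54, 287)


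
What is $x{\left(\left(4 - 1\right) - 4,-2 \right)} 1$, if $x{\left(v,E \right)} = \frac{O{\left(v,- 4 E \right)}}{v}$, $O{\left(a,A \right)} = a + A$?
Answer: $-7$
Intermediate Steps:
$O{\left(a,A \right)} = A + a$
$x{\left(v,E \right)} = \frac{v - 4 E}{v}$ ($x{\left(v,E \right)} = \frac{- 4 E + v}{v} = \frac{v - 4 E}{v}$)
$x{\left(\left(4 - 1\right) - 4,-2 \right)} 1 = \frac{\left(\left(4 - 1\right) - 4\right) - -8}{\left(4 - 1\right) - 4} \cdot 1 = \frac{\left(3 - 4\right) + 8}{3 - 4} \cdot 1 = \frac{-1 + 8}{-1} \cdot 1 = \left(-1\right) 7 \cdot 1 = \left(-7\right) 1 = -7$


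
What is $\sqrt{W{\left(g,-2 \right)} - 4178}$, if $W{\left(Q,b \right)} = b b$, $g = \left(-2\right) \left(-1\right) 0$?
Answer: $i \sqrt{4174} \approx 64.606 i$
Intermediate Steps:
$g = 0$ ($g = 2 \cdot 0 = 0$)
$W{\left(Q,b \right)} = b^{2}$
$\sqrt{W{\left(g,-2 \right)} - 4178} = \sqrt{\left(-2\right)^{2} - 4178} = \sqrt{4 - 4178} = \sqrt{-4174} = i \sqrt{4174}$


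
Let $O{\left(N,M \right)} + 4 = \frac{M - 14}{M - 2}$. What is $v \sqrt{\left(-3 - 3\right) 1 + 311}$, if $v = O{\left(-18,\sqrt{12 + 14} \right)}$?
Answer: $- \frac{45 \sqrt{305}}{11} - \frac{6 \sqrt{7930}}{11} \approx -120.02$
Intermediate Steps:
$O{\left(N,M \right)} = -4 + \frac{-14 + M}{-2 + M}$ ($O{\left(N,M \right)} = -4 + \frac{M - 14}{M - 2} = -4 + \frac{-14 + M}{-2 + M}$)
$v = \frac{3 \left(-2 - \sqrt{26}\right)}{-2 + \sqrt{26}}$ ($v = \frac{3 \left(-2 - \sqrt{12 + 14}\right)}{-2 + \sqrt{12 + 14}} = \frac{3 \left(-2 - \sqrt{26}\right)}{-2 + \sqrt{26}} \approx -6.8722$)
$v \sqrt{\left(-3 - 3\right) 1 + 311} = \left(- \frac{45}{11} - \frac{6 \sqrt{26}}{11}\right) \sqrt{\left(-3 - 3\right) 1 + 311} = \left(- \frac{45}{11} - \frac{6 \sqrt{26}}{11}\right) \sqrt{\left(-6\right) 1 + 311} = \left(- \frac{45}{11} - \frac{6 \sqrt{26}}{11}\right) \sqrt{-6 + 311} = \left(- \frac{45}{11} - \frac{6 \sqrt{26}}{11}\right) \sqrt{305} = \sqrt{305} \left(- \frac{45}{11} - \frac{6 \sqrt{26}}{11}\right)$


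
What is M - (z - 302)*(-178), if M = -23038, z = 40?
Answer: -69674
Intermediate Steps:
M - (z - 302)*(-178) = -23038 - (40 - 302)*(-178) = -23038 - (-262)*(-178) = -23038 - 1*46636 = -23038 - 46636 = -69674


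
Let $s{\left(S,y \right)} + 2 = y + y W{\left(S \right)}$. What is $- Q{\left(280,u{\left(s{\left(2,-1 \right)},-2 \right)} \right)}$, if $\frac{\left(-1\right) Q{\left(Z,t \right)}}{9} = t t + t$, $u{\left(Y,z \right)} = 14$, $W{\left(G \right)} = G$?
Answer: $1890$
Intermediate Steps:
$s{\left(S,y \right)} = -2 + y + S y$ ($s{\left(S,y \right)} = -2 + \left(y + y S\right) = -2 + \left(y + S y\right) = -2 + y + S y$)
$Q{\left(Z,t \right)} = - 9 t - 9 t^{2}$ ($Q{\left(Z,t \right)} = - 9 \left(t t + t\right) = - 9 \left(t^{2} + t\right) = - 9 \left(t + t^{2}\right) = - 9 t - 9 t^{2}$)
$- Q{\left(280,u{\left(s{\left(2,-1 \right)},-2 \right)} \right)} = - \left(-9\right) 14 \left(1 + 14\right) = - \left(-9\right) 14 \cdot 15 = \left(-1\right) \left(-1890\right) = 1890$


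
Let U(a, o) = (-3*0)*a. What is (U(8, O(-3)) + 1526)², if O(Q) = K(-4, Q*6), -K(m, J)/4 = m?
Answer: 2328676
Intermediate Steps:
K(m, J) = -4*m
O(Q) = 16 (O(Q) = -4*(-4) = 16)
U(a, o) = 0 (U(a, o) = 0*a = 0)
(U(8, O(-3)) + 1526)² = (0 + 1526)² = 1526² = 2328676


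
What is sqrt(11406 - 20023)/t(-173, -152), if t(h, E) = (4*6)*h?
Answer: -I*sqrt(8617)/4152 ≈ -0.022357*I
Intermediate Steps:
t(h, E) = 24*h
sqrt(11406 - 20023)/t(-173, -152) = sqrt(11406 - 20023)/((24*(-173))) = sqrt(-8617)/(-4152) = (I*sqrt(8617))*(-1/4152) = -I*sqrt(8617)/4152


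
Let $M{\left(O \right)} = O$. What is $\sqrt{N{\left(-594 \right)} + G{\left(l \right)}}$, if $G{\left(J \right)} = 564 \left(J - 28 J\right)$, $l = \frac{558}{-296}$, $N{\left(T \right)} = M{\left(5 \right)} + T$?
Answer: $\frac{2 \sqrt{9623330}}{37} \approx 167.68$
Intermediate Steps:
$N{\left(T \right)} = 5 + T$
$l = - \frac{279}{148}$ ($l = 558 \left(- \frac{1}{296}\right) = - \frac{279}{148} \approx -1.8851$)
$G{\left(J \right)} = - 15228 J$ ($G{\left(J \right)} = 564 \left(- 27 J\right) = - 15228 J$)
$\sqrt{N{\left(-594 \right)} + G{\left(l \right)}} = \sqrt{\left(5 - 594\right) - - \frac{1062153}{37}} = \sqrt{-589 + \frac{1062153}{37}} = \sqrt{\frac{1040360}{37}} = \frac{2 \sqrt{9623330}}{37}$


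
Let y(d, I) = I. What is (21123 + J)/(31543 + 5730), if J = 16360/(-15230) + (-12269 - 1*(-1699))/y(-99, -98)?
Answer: 226330716/397367453 ≈ 0.56958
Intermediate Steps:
J = 1138413/10661 (J = 16360/(-15230) + (-12269 - 1*(-1699))/(-98) = 16360*(-1/15230) + (-12269 + 1699)*(-1/98) = -1636/1523 - 10570*(-1/98) = -1636/1523 + 755/7 = 1138413/10661 ≈ 106.78)
(21123 + J)/(31543 + 5730) = (21123 + 1138413/10661)/(31543 + 5730) = (226330716/10661)/37273 = (226330716/10661)*(1/37273) = 226330716/397367453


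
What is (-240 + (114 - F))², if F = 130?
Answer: 65536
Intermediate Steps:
(-240 + (114 - F))² = (-240 + (114 - 1*130))² = (-240 + (114 - 130))² = (-240 - 16)² = (-256)² = 65536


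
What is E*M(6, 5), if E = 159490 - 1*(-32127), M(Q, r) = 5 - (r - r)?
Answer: 958085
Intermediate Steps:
M(Q, r) = 5 (M(Q, r) = 5 - 1*0 = 5 + 0 = 5)
E = 191617 (E = 159490 + 32127 = 191617)
E*M(6, 5) = 191617*5 = 958085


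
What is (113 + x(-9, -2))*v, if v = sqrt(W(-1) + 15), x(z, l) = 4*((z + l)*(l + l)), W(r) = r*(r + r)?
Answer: 289*sqrt(17) ≈ 1191.6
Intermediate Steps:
W(r) = 2*r**2 (W(r) = r*(2*r) = 2*r**2)
x(z, l) = 8*l*(l + z) (x(z, l) = 4*((l + z)*(2*l)) = 4*(2*l*(l + z)) = 8*l*(l + z))
v = sqrt(17) (v = sqrt(2*(-1)**2 + 15) = sqrt(2*1 + 15) = sqrt(2 + 15) = sqrt(17) ≈ 4.1231)
(113 + x(-9, -2))*v = (113 + 8*(-2)*(-2 - 9))*sqrt(17) = (113 + 8*(-2)*(-11))*sqrt(17) = (113 + 176)*sqrt(17) = 289*sqrt(17)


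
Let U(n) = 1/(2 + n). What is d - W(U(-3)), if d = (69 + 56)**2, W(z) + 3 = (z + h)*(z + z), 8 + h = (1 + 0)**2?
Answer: 15612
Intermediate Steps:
h = -7 (h = -8 + (1 + 0)**2 = -8 + 1**2 = -8 + 1 = -7)
W(z) = -3 + 2*z*(-7 + z) (W(z) = -3 + (z - 7)*(z + z) = -3 + (-7 + z)*(2*z) = -3 + 2*z*(-7 + z))
d = 15625 (d = 125**2 = 15625)
d - W(U(-3)) = 15625 - (-3 - 14/(2 - 3) + 2*(1/(2 - 3))**2) = 15625 - (-3 - 14/(-1) + 2*(1/(-1))**2) = 15625 - (-3 - 14*(-1) + 2*(-1)**2) = 15625 - (-3 + 14 + 2*1) = 15625 - (-3 + 14 + 2) = 15625 - 1*13 = 15625 - 13 = 15612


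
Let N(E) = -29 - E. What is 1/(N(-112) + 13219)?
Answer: 1/13302 ≈ 7.5177e-5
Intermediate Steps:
1/(N(-112) + 13219) = 1/((-29 - 1*(-112)) + 13219) = 1/((-29 + 112) + 13219) = 1/(83 + 13219) = 1/13302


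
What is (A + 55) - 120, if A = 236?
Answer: 171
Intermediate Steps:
(A + 55) - 120 = (236 + 55) - 120 = 291 - 120 = 171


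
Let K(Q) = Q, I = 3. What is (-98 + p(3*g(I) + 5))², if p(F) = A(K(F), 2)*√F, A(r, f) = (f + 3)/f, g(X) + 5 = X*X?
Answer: 38841/4 - 490*√17 ≈ 7689.9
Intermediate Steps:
g(X) = -5 + X² (g(X) = -5 + X*X = -5 + X²)
A(r, f) = (3 + f)/f
p(F) = 5*√F/2 (p(F) = ((3 + 2)/2)*√F = ((½)*5)*√F = 5*√F/2)
(-98 + p(3*g(I) + 5))² = (-98 + 5*√(3*(-5 + 3²) + 5)/2)² = (-98 + 5*√(3*(-5 + 9) + 5)/2)² = (-98 + 5*√(3*4 + 5)/2)² = (-98 + 5*√(12 + 5)/2)² = (-98 + 5*√17/2)²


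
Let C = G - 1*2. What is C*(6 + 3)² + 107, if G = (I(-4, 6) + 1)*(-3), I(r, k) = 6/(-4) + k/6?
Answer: -353/2 ≈ -176.50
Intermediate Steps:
I(r, k) = -3/2 + k/6 (I(r, k) = 6*(-¼) + k*(⅙) = -3/2 + k/6)
G = -3/2 (G = ((-3/2 + (⅙)*6) + 1)*(-3) = ((-3/2 + 1) + 1)*(-3) = (-½ + 1)*(-3) = (½)*(-3) = -3/2 ≈ -1.5000)
C = -7/2 (C = -3/2 - 1*2 = -3/2 - 2 = -7/2 ≈ -3.5000)
C*(6 + 3)² + 107 = -7*(6 + 3)²/2 + 107 = -7/2*9² + 107 = -7/2*81 + 107 = -567/2 + 107 = -353/2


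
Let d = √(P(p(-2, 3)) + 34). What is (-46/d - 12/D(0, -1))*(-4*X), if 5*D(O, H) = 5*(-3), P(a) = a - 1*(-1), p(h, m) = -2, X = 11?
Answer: -176 + 184*√33/3 ≈ 176.33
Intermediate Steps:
P(a) = 1 + a (P(a) = a + 1 = 1 + a)
D(O, H) = -3 (D(O, H) = (5*(-3))/5 = (⅕)*(-15) = -3)
d = √33 (d = √((1 - 2) + 34) = √(-1 + 34) = √33 ≈ 5.7446)
(-46/d - 12/D(0, -1))*(-4*X) = (-46*√33/33 - 12/(-3))*(-4*11) = (-46*√33/33 - 12*(-⅓))*(-44) = (-46*√33/33 + 4)*(-44) = (4 - 46*√33/33)*(-44) = -176 + 184*√33/3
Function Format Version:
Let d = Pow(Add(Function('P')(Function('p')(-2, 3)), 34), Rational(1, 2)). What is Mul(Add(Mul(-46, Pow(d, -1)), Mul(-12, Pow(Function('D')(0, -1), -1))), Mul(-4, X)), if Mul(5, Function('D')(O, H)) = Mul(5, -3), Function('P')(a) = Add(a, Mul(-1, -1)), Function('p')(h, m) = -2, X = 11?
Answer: Add(-176, Mul(Rational(184, 3), Pow(33, Rational(1, 2)))) ≈ 176.33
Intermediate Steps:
Function('P')(a) = Add(1, a) (Function('P')(a) = Add(a, 1) = Add(1, a))
Function('D')(O, H) = -3 (Function('D')(O, H) = Mul(Rational(1, 5), Mul(5, -3)) = Mul(Rational(1, 5), -15) = -3)
d = Pow(33, Rational(1, 2)) (d = Pow(Add(Add(1, -2), 34), Rational(1, 2)) = Pow(Add(-1, 34), Rational(1, 2)) = Pow(33, Rational(1, 2)) ≈ 5.7446)
Mul(Add(Mul(-46, Pow(d, -1)), Mul(-12, Pow(Function('D')(0, -1), -1))), Mul(-4, X)) = Mul(Add(Mul(-46, Pow(Pow(33, Rational(1, 2)), -1)), Mul(-12, Pow(-3, -1))), Mul(-4, 11)) = Mul(Add(Mul(-46, Mul(Rational(1, 33), Pow(33, Rational(1, 2)))), Mul(-12, Rational(-1, 3))), -44) = Mul(Add(Mul(Rational(-46, 33), Pow(33, Rational(1, 2))), 4), -44) = Mul(Add(4, Mul(Rational(-46, 33), Pow(33, Rational(1, 2)))), -44) = Add(-176, Mul(Rational(184, 3), Pow(33, Rational(1, 2))))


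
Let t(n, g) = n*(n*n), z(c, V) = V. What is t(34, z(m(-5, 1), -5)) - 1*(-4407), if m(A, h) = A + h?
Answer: 43711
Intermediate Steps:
t(n, g) = n³ (t(n, g) = n*n² = n³)
t(34, z(m(-5, 1), -5)) - 1*(-4407) = 34³ - 1*(-4407) = 39304 + 4407 = 43711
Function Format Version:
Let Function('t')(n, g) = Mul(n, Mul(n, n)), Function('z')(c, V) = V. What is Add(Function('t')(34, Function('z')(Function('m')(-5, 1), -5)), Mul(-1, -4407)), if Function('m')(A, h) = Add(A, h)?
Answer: 43711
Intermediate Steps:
Function('t')(n, g) = Pow(n, 3) (Function('t')(n, g) = Mul(n, Pow(n, 2)) = Pow(n, 3))
Add(Function('t')(34, Function('z')(Function('m')(-5, 1), -5)), Mul(-1, -4407)) = Add(Pow(34, 3), Mul(-1, -4407)) = Add(39304, 4407) = 43711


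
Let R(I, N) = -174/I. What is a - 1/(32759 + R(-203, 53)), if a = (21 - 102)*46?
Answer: -854442601/229319 ≈ -3726.0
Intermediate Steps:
a = -3726 (a = -81*46 = -3726)
a - 1/(32759 + R(-203, 53)) = -3726 - 1/(32759 - 174/(-203)) = -3726 - 1/(32759 - 174*(-1/203)) = -3726 - 1/(32759 + 6/7) = -3726 - 1/229319/7 = -3726 - 1*7/229319 = -3726 - 7/229319 = -854442601/229319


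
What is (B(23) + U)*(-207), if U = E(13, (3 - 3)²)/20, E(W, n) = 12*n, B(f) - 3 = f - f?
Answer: -621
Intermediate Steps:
B(f) = 3 (B(f) = 3 + (f - f) = 3 + 0 = 3)
U = 0 (U = (12*(3 - 3)²)/20 = (12*0²)*(1/20) = (12*0)*(1/20) = 0*(1/20) = 0)
(B(23) + U)*(-207) = (3 + 0)*(-207) = 3*(-207) = -621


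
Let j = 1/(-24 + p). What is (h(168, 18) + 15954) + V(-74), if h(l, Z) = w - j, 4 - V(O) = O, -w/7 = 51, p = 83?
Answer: 924824/59 ≈ 15675.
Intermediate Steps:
w = -357 (w = -7*51 = -357)
j = 1/59 (j = 1/(-24 + 83) = 1/59 ≈ 0.016949)
V(O) = 4 - O
h(l, Z) = -21064/59 (h(l, Z) = -357 - 1*1/59 = -357 - 1/59 = -21064/59)
(h(168, 18) + 15954) + V(-74) = (-21064/59 + 15954) + (4 - 1*(-74)) = 920222/59 + (4 + 74) = 920222/59 + 78 = 924824/59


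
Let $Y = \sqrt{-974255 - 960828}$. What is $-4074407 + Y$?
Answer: $-4074407 + i \sqrt{1935083} \approx -4.0744 \cdot 10^{6} + 1391.1 i$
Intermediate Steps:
$Y = i \sqrt{1935083}$ ($Y = \sqrt{-1935083} = i \sqrt{1935083} \approx 1391.1 i$)
$-4074407 + Y = -4074407 + i \sqrt{1935083}$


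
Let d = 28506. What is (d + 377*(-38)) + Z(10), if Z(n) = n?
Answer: 14190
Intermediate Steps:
(d + 377*(-38)) + Z(10) = (28506 + 377*(-38)) + 10 = (28506 - 14326) + 10 = 14180 + 10 = 14190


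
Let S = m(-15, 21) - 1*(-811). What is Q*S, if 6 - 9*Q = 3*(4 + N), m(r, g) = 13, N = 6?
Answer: -6592/3 ≈ -2197.3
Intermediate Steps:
S = 824 (S = 13 - 1*(-811) = 13 + 811 = 824)
Q = -8/3 (Q = ⅔ - (4 + 6)/3 = ⅔ - 10/3 = -8/3 ≈ -2.6667)
Q*S = -8/3*824 = -6592/3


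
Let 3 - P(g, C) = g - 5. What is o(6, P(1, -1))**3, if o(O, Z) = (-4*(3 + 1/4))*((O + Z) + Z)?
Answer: -17576000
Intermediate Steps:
P(g, C) = 8 - g (P(g, C) = 3 - (g - 5) = 3 - (-5 + g) = 3 + (5 - g) = 8 - g)
o(O, Z) = -26*Z - 13*O (o(O, Z) = (-4*(3 + 1/4))*(O + 2*Z) = (-4*13/4)*(O + 2*Z) = -13*(O + 2*Z) = -26*Z - 13*O)
o(6, P(1, -1))**3 = (-26*(8 - 1*1) - 13*6)**3 = (-26*(8 - 1) - 78)**3 = (-26*7 - 78)**3 = (-182 - 78)**3 = (-260)**3 = -17576000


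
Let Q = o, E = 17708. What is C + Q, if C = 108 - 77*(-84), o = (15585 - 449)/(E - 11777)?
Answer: 39017392/5931 ≈ 6578.6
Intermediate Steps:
o = 15136/5931 (o = (15585 - 449)/(17708 - 11777) = 15136/5931 ≈ 2.5520)
Q = 15136/5931 ≈ 2.5520
C = 6576 (C = 108 + 6468 = 6576)
C + Q = 6576 + 15136/5931 = 39017392/5931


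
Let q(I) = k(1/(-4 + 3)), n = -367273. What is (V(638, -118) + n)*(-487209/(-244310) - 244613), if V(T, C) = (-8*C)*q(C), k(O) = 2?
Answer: 4367148372374217/48862 ≈ 8.9377e+10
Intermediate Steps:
q(I) = 2
V(T, C) = -16*C (V(T, C) = -8*C*2 = -16*C)
(V(638, -118) + n)*(-487209/(-244310) - 244613) = (-16*(-118) - 367273)*(-487209/(-244310) - 244613) = (1888 - 367273)*(-487209*(-1/244310) - 244613) = -365385*(487209/244310 - 244613) = -365385*(-59760914821/244310) = 4367148372374217/48862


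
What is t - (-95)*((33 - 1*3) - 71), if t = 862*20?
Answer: 13345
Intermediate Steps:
t = 17240
t - (-95)*((33 - 1*3) - 71) = 17240 - (-95)*((33 - 1*3) - 71) = 17240 - (-95)*((33 - 3) - 71) = 17240 - (-95)*(30 - 71) = 17240 - (-95)*(-41) = 17240 - 1*3895 = 17240 - 3895 = 13345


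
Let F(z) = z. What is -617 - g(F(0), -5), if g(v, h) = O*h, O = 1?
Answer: -612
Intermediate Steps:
g(v, h) = h (g(v, h) = 1*h = h)
-617 - g(F(0), -5) = -617 - 1*(-5) = -617 + 5 = -612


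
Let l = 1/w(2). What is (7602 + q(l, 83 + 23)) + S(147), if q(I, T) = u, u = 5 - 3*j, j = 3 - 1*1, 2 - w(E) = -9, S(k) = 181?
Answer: 7782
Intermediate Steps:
w(E) = 11 (w(E) = 2 - 1*(-9) = 2 + 9 = 11)
j = 2 (j = 3 - 1 = 2)
u = -1 (u = 5 - 3*2 = 5 - 6 = -1)
l = 1/11 ≈ 0.090909
q(I, T) = -1
(7602 + q(l, 83 + 23)) + S(147) = (7602 - 1) + 181 = 7601 + 181 = 7782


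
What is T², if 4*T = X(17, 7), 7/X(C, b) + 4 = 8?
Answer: 49/256 ≈ 0.19141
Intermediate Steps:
X(C, b) = 7/4 (X(C, b) = 7/(-4 + 8) = 7/4)
T = 7/16 (T = (¼)*(7/4) = 7/16 ≈ 0.43750)
T² = (7/16)² = 49/256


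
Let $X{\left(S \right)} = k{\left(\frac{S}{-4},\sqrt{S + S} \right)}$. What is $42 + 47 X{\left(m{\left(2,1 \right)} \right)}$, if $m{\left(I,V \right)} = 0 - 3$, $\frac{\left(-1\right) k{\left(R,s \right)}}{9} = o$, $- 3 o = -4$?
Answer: $-522$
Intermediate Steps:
$o = \frac{4}{3}$ ($o = \left(- \frac{1}{3}\right) \left(-4\right) = \frac{4}{3} \approx 1.3333$)
$k{\left(R,s \right)} = -12$ ($k{\left(R,s \right)} = \left(-9\right) \frac{4}{3} = -12$)
$m{\left(I,V \right)} = -3$
$X{\left(S \right)} = -12$
$42 + 47 X{\left(m{\left(2,1 \right)} \right)} = 42 + 47 \left(-12\right) = 42 - 564 = -522$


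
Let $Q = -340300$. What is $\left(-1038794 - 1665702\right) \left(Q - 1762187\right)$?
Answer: $5686167681552$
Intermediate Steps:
$\left(-1038794 - 1665702\right) \left(Q - 1762187\right) = \left(-1038794 - 1665702\right) \left(-340300 - 1762187\right) = \left(-2704496\right) \left(-2102487\right) = 5686167681552$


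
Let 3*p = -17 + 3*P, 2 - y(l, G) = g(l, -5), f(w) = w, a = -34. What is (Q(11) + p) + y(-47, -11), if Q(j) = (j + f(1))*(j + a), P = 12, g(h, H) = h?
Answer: -662/3 ≈ -220.67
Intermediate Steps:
y(l, G) = 2 - l
p = 19/3 (p = (-17 + 3*12)/3 = (-17 + 36)/3 = (⅓)*19 = 19/3 ≈ 6.3333)
Q(j) = (1 + j)*(-34 + j) (Q(j) = (j + 1)*(j - 34) = (1 + j)*(-34 + j))
(Q(11) + p) + y(-47, -11) = ((-34 + 11² - 33*11) + 19/3) + (2 - 1*(-47)) = ((-34 + 121 - 363) + 19/3) + (2 + 47) = (-276 + 19/3) + 49 = -809/3 + 49 = -662/3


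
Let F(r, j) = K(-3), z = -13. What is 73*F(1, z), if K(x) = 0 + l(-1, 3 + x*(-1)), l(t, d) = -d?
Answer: -438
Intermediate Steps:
K(x) = -3 + x (K(x) = 0 - (3 + x*(-1)) = 0 - (3 - x) = 0 + (-3 + x) = -3 + x)
F(r, j) = -6 (F(r, j) = -3 - 3 = -6)
73*F(1, z) = 73*(-6) = -438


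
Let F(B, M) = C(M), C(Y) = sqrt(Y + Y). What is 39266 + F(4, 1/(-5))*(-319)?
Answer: 39266 - 319*I*sqrt(10)/5 ≈ 39266.0 - 201.75*I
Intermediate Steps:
C(Y) = sqrt(2)*sqrt(Y) (C(Y) = sqrt(2*Y) = sqrt(2)*sqrt(Y))
F(B, M) = sqrt(2)*sqrt(M)
39266 + F(4, 1/(-5))*(-319) = 39266 + (sqrt(2)*sqrt(1/(-5)))*(-319) = 39266 + (sqrt(2)*sqrt(1*(-1/5)))*(-319) = 39266 + (sqrt(2)*sqrt(-1/5))*(-319) = 39266 + (sqrt(2)*(I*sqrt(5)/5))*(-319) = 39266 + (I*sqrt(10)/5)*(-319) = 39266 - 319*I*sqrt(10)/5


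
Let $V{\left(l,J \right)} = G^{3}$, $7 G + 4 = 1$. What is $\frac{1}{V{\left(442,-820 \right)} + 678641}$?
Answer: $\frac{343}{232773836} \approx 1.4735 \cdot 10^{-6}$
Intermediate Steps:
$G = - \frac{3}{7}$ ($G = - \frac{4}{7} + \frac{1}{7} \cdot 1 = - \frac{4}{7} + \frac{1}{7} = - \frac{3}{7} \approx -0.42857$)
$V{\left(l,J \right)} = - \frac{27}{343}$ ($V{\left(l,J \right)} = \left(- \frac{3}{7}\right)^{3} = - \frac{27}{343}$)
$\frac{1}{V{\left(442,-820 \right)} + 678641} = \frac{1}{- \frac{27}{343} + 678641} = \frac{1}{\frac{232773836}{343}} = \frac{343}{232773836}$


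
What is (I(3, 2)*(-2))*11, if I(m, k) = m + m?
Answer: -132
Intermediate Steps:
I(m, k) = 2*m
(I(3, 2)*(-2))*11 = ((2*3)*(-2))*11 = (6*(-2))*11 = -12*11 = -132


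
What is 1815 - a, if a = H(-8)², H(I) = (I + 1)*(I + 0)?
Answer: -1321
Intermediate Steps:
H(I) = I*(1 + I) (H(I) = (1 + I)*I = I*(1 + I))
a = 3136 (a = (-8*(1 - 8))² = (-8*(-7))² = 56² = 3136)
1815 - a = 1815 - 1*3136 = 1815 - 3136 = -1321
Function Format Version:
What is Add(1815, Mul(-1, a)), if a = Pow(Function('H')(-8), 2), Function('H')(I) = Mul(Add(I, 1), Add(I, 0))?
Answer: -1321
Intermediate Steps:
Function('H')(I) = Mul(I, Add(1, I)) (Function('H')(I) = Mul(Add(1, I), I) = Mul(I, Add(1, I)))
a = 3136 (a = Pow(Mul(-8, Add(1, -8)), 2) = Pow(Mul(-8, -7), 2) = Pow(56, 2) = 3136)
Add(1815, Mul(-1, a)) = Add(1815, Mul(-1, 3136)) = Add(1815, -3136) = -1321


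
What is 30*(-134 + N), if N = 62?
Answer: -2160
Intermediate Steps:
30*(-134 + N) = 30*(-134 + 62) = 30*(-72) = -2160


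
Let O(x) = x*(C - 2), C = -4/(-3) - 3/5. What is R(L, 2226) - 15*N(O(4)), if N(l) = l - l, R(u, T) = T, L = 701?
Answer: 2226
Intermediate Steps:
C = 11/15 (C = -4*(-⅓) - 3*⅕ = 4/3 - ⅗ = 11/15 ≈ 0.73333)
O(x) = -19*x/15 (O(x) = x*(11/15 - 2) = x*(-19/15) = -19*x/15)
N(l) = 0
R(L, 2226) - 15*N(O(4)) = 2226 - 15*0 = 2226 - 1*0 = 2226 + 0 = 2226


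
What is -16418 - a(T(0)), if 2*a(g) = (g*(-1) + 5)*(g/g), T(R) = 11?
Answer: -16415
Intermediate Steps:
a(g) = 5/2 - g/2 (a(g) = ((g*(-1) + 5)*(g/g))/2 = ((-g + 5)*1)/2 = ((5 - g)*1)/2 = (5 - g)/2 = 5/2 - g/2)
-16418 - a(T(0)) = -16418 - (5/2 - 1/2*11) = -16418 - (5/2 - 11/2) = -16418 - 1*(-3) = -16418 + 3 = -16415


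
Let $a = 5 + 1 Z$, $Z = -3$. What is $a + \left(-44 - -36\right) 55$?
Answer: $-438$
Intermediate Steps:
$a = 2$ ($a = 5 + 1 \left(-3\right) = 5 - 3 = 2$)
$a + \left(-44 - -36\right) 55 = 2 + \left(-44 - -36\right) 55 = 2 + \left(-44 + 36\right) 55 = 2 - 440 = -438$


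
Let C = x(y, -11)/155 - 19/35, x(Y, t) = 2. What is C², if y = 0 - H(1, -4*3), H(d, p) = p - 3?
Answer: 13225/47089 ≈ 0.28085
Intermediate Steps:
H(d, p) = -3 + p
y = 15 (y = 0 - (-3 - 4*3) = 0 - (-3 - 12) = 0 - 1*(-15) = 0 + 15 = 15)
C = -115/217 (C = 2/155 - 19/35 = -115/217 ≈ -0.52995)
C² = (-115/217)² = 13225/47089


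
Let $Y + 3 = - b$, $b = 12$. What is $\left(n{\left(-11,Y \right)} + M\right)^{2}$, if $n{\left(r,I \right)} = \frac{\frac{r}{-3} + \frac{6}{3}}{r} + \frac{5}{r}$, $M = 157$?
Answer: $\frac{26512201}{1089} \approx 24345.0$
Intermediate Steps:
$Y = -15$ ($Y = -3 - 12 = -15$)
$n{\left(r,I \right)} = \frac{5}{r} + \frac{2 - \frac{r}{3}}{r}$ ($n{\left(r,I \right)} = \frac{r \left(- \frac{1}{3}\right) + 6 \cdot \frac{1}{3}}{r} + \frac{5}{r} = \frac{- \frac{r}{3} + 2}{r} + \frac{5}{r} = \frac{2 - \frac{r}{3}}{r} + \frac{5}{r} = \frac{5}{r} + \frac{2 - \frac{r}{3}}{r}$)
$\left(n{\left(-11,Y \right)} + M\right)^{2} = \left(\frac{21 - -11}{3 \left(-11\right)} + 157\right)^{2} = \left(\frac{1}{3} \left(- \frac{1}{11}\right) \left(21 + 11\right) + 157\right)^{2} = \left(\frac{1}{3} \left(- \frac{1}{11}\right) 32 + 157\right)^{2} = \left(- \frac{32}{33} + 157\right)^{2} = \left(\frac{5149}{33}\right)^{2} = \frac{26512201}{1089}$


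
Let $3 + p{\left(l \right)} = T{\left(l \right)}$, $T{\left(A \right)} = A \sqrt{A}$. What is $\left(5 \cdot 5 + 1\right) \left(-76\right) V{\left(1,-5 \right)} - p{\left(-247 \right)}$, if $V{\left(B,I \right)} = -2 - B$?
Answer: $5931 + 247 i \sqrt{247} \approx 5931.0 + 3881.9 i$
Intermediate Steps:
$T{\left(A \right)} = A^{\frac{3}{2}}$
$p{\left(l \right)} = -3 + l^{\frac{3}{2}}$
$\left(5 \cdot 5 + 1\right) \left(-76\right) V{\left(1,-5 \right)} - p{\left(-247 \right)} = \left(5 \cdot 5 + 1\right) \left(-76\right) \left(-2 - 1\right) - \left(-3 + \left(-247\right)^{\frac{3}{2}}\right) = \left(25 + 1\right) \left(-76\right) \left(-2 - 1\right) - \left(-3 - 247 i \sqrt{247}\right) = 26 \left(-76\right) \left(-3\right) + \left(3 + 247 i \sqrt{247}\right) = \left(-1976\right) \left(-3\right) + \left(3 + 247 i \sqrt{247}\right) = 5928 + \left(3 + 247 i \sqrt{247}\right) = 5931 + 247 i \sqrt{247}$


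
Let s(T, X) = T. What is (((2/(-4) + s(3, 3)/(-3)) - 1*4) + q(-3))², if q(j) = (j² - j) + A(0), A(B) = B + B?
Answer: 169/4 ≈ 42.250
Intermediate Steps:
A(B) = 2*B
q(j) = j² - j (q(j) = (j² - j) + 2*0 = (j² - j) + 0 = j² - j)
(((2/(-4) + s(3, 3)/(-3)) - 1*4) + q(-3))² = (((2/(-4) + 3/(-3)) - 1*4) - 3*(-1 - 3))² = (((2*(-¼) + 3*(-⅓)) - 4) - 3*(-4))² = (((-½ - 1) - 4) + 12)² = ((-3/2 - 4) + 12)² = (-11/2 + 12)² = (13/2)² = 169/4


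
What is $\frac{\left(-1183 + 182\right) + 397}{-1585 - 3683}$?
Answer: $\frac{151}{1317} \approx 0.11465$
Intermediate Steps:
$\frac{\left(-1183 + 182\right) + 397}{-1585 - 3683} = \frac{-1001 + 397}{-5268} = \left(-604\right) \left(- \frac{1}{5268}\right) = \frac{151}{1317}$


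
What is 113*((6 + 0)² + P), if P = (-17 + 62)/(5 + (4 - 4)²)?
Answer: 5085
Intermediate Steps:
P = 9 (P = 45/(5 + 0²) = 45/(5 + 0) = 45/5 = 45*(⅕) = 9)
113*((6 + 0)² + P) = 113*((6 + 0)² + 9) = 113*(6² + 9) = 113*(36 + 9) = 113*45 = 5085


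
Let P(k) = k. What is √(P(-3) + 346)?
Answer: 7*√7 ≈ 18.520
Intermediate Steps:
√(P(-3) + 346) = √(-3 + 346) = √343 = 7*√7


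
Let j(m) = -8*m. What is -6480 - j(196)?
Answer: -4912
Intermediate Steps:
-6480 - j(196) = -6480 - (-8)*196 = -6480 - 1*(-1568) = -6480 + 1568 = -4912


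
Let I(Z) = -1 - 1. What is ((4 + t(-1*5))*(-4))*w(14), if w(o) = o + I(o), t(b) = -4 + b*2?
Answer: 480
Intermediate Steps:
t(b) = -4 + 2*b
I(Z) = -2
w(o) = -2 + o (w(o) = o - 2 = -2 + o)
((4 + t(-1*5))*(-4))*w(14) = ((4 + (-4 + 2*(-1*5)))*(-4))*(-2 + 14) = ((4 + (-4 + 2*(-5)))*(-4))*12 = ((4 + (-4 - 10))*(-4))*12 = ((4 - 14)*(-4))*12 = -10*(-4)*12 = 40*12 = 480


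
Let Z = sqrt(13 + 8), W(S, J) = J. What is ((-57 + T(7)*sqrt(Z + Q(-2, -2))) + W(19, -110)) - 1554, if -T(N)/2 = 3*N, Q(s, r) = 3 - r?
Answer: -1721 - 42*sqrt(5 + sqrt(21)) ≈ -1851.0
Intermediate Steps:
T(N) = -6*N
Z = sqrt(21) ≈ 4.5826
((-57 + T(7)*sqrt(Z + Q(-2, -2))) + W(19, -110)) - 1554 = ((-57 + (-6*7)*sqrt(sqrt(21) + (3 - 1*(-2)))) - 110) - 1554 = ((-57 - 42*sqrt(sqrt(21) + (3 + 2))) - 110) - 1554 = ((-57 - 42*sqrt(sqrt(21) + 5)) - 110) - 1554 = ((-57 - 42*sqrt(5 + sqrt(21))) - 110) - 1554 = (-167 - 42*sqrt(5 + sqrt(21))) - 1554 = -1721 - 42*sqrt(5 + sqrt(21))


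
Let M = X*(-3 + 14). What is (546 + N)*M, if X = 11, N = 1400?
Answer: 235466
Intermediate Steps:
M = 121 (M = 11*(-3 + 14) = 11*11 = 121)
(546 + N)*M = (546 + 1400)*121 = 1946*121 = 235466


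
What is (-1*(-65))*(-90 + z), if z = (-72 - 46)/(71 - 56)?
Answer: -19084/3 ≈ -6361.3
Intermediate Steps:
z = -118/15 ≈ -7.8667
(-1*(-65))*(-90 + z) = (-1*(-65))*(-90 - 118/15) = 65*(-1468/15) = -19084/3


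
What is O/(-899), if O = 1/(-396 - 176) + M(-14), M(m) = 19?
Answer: -10867/514228 ≈ -0.021133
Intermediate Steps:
O = 10867/572 (O = 1/(-396 - 176) + 19 = 1/(-572) + 19 = -1/572 + 19 = 10867/572 ≈ 18.998)
O/(-899) = (10867/572)/(-899) = (10867/572)*(-1/899) = -10867/514228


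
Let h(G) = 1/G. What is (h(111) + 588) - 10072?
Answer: -1052723/111 ≈ -9484.0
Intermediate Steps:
(h(111) + 588) - 10072 = (1/111 + 588) - 10072 = 65269/111 - 10072 = -1052723/111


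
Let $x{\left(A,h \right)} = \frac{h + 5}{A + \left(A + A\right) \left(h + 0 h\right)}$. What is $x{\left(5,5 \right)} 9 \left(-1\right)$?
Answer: $- \frac{18}{11} \approx -1.6364$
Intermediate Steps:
$x{\left(A,h \right)} = \frac{5 + h}{A + 2 A h}$ ($x{\left(A,h \right)} = \frac{5 + h}{A + 2 A \left(h + 0\right)} = \frac{5 + h}{A + 2 A h}$)
$x{\left(5,5 \right)} 9 \left(-1\right) = \frac{5 + 5}{5 \left(1 + 2 \cdot 5\right)} 9 \left(-1\right) = \frac{1}{5} \frac{1}{1 + 10} \cdot 10 \cdot 9 \left(-1\right) = \frac{1}{5} \cdot \frac{1}{11} \cdot 10 \cdot 9 \left(-1\right) = \frac{2}{11} \cdot 9 \left(-1\right) = \frac{18}{11} \left(-1\right) = - \frac{18}{11}$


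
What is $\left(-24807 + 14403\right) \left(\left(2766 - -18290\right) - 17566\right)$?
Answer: $-36309960$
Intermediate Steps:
$\left(-24807 + 14403\right) \left(\left(2766 - -18290\right) - 17566\right) = - 10404 \left(\left(2766 + 18290\right) - 17566\right) = - 10404 \left(21056 - 17566\right) = \left(-10404\right) 3490 = -36309960$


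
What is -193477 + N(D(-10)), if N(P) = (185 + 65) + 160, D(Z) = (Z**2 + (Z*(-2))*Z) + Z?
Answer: -193067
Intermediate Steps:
D(Z) = Z - Z**2 (D(Z) = (Z**2 + (-2*Z)*Z) + Z = (Z**2 - 2*Z**2) + Z = -Z**2 + Z = Z - Z**2)
N(P) = 410 (N(P) = 250 + 160 = 410)
-193477 + N(D(-10)) = -193477 + 410 = -193067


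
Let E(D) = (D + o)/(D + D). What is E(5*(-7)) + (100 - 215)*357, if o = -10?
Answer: -574761/14 ≈ -41054.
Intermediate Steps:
E(D) = (-10 + D)/(2*D) (E(D) = (D - 10)/(D + D) = (-10 + D)/((2*D)) = (-10 + D)*(1/(2*D)) = (-10 + D)/(2*D))
E(5*(-7)) + (100 - 215)*357 = (-10 + 5*(-7))/(2*((5*(-7)))) + (100 - 215)*357 = (1/2)*(-10 - 35)/(-35) - 115*357 = (1/2)*(-1/35)*(-45) - 41055 = 9/14 - 41055 = -574761/14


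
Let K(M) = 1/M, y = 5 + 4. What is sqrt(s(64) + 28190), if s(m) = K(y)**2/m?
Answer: sqrt(146136961)/72 ≈ 167.90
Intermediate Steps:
y = 9
s(m) = 1/(81*m) (s(m) = (1/9)**2/m = 1/(81*m))
sqrt(s(64) + 28190) = sqrt((1/81)/64 + 28190) = sqrt((1/81)*(1/64) + 28190) = sqrt(1/5184 + 28190) = sqrt(146136961/5184) = sqrt(146136961)/72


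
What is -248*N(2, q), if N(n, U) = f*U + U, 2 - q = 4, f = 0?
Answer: 496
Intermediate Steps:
q = -2 (q = 2 - 1*4 = 2 - 4 = -2)
N(n, U) = U (N(n, U) = 0*U + U = 0 + U = U)
-248*N(2, q) = -248*(-2) = 496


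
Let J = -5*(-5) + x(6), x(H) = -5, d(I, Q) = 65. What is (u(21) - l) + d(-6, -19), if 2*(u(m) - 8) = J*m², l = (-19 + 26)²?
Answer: 4434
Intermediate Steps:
l = 49 (l = 7² = 49)
J = 20 (J = -5*(-5) - 5 = 25 - 5 = 20)
u(m) = 8 + 10*m² (u(m) = 8 + (20*m²)/2 = 8 + 10*m²)
(u(21) - l) + d(-6, -19) = ((8 + 10*21²) - 1*49) + 65 = ((8 + 10*441) - 49) + 65 = ((8 + 4410) - 49) + 65 = (4418 - 49) + 65 = 4369 + 65 = 4434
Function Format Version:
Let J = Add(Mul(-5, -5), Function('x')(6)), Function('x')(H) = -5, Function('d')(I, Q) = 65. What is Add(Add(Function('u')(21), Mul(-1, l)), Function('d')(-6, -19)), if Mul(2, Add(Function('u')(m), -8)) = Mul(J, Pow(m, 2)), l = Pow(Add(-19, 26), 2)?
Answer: 4434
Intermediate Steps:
l = 49 (l = Pow(7, 2) = 49)
J = 20 (J = Add(Mul(-5, -5), -5) = Add(25, -5) = 20)
Function('u')(m) = Add(8, Mul(10, Pow(m, 2))) (Function('u')(m) = Add(8, Mul(Rational(1, 2), Mul(20, Pow(m, 2)))) = Add(8, Mul(10, Pow(m, 2))))
Add(Add(Function('u')(21), Mul(-1, l)), Function('d')(-6, -19)) = Add(Add(Add(8, Mul(10, Pow(21, 2))), Mul(-1, 49)), 65) = Add(Add(Add(8, Mul(10, 441)), -49), 65) = Add(Add(Add(8, 4410), -49), 65) = Add(Add(4418, -49), 65) = Add(4369, 65) = 4434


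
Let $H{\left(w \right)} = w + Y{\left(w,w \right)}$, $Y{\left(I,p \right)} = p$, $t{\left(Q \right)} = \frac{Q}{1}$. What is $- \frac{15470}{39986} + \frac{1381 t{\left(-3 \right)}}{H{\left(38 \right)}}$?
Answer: $- \frac{83418859}{1519468} \approx -54.9$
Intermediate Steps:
$t{\left(Q \right)} = Q$ ($t{\left(Q \right)} = Q 1 = Q$)
$H{\left(w \right)} = 2 w$ ($H{\left(w \right)} = w + w = 2 w$)
$- \frac{15470}{39986} + \frac{1381 t{\left(-3 \right)}}{H{\left(38 \right)}} = - \frac{15470}{39986} + \frac{1381 \left(-3\right)}{2 \cdot 38} = \left(-15470\right) \frac{1}{39986} - \frac{4143}{76} = - \frac{7735}{19993} - \frac{4143}{76} = - \frac{83418859}{1519468}$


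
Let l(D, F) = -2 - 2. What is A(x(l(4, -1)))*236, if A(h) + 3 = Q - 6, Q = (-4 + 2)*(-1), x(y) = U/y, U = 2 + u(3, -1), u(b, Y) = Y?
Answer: -1652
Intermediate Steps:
l(D, F) = -4
U = 1 (U = 2 - 1 = 1)
x(y) = 1/y
Q = 2 (Q = -2*(-1) = 2)
A(h) = -7 (A(h) = -3 + (2 - 6) = -3 - 4 = -7)
A(x(l(4, -1)))*236 = -7*236 = -1652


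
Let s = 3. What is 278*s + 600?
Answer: 1434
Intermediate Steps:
278*s + 600 = 278*3 + 600 = 834 + 600 = 1434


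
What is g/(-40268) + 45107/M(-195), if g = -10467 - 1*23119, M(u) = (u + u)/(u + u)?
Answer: 908201131/20134 ≈ 45108.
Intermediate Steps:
M(u) = 1 (M(u) = (2*u)/((2*u)) = (2*u)*(1/(2*u)) = 1)
g = -33586 (g = -10467 - 23119 = -33586)
g/(-40268) + 45107/M(-195) = -33586/(-40268) + 45107/1 = -33586*(-1/40268) + 45107*1 = 16793/20134 + 45107 = 908201131/20134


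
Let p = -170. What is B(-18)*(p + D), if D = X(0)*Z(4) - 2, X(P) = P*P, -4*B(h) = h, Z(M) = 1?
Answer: -774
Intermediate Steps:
B(h) = -h/4
X(P) = P²
D = -2 (D = 0²*1 - 2 = 0*1 - 2 = 0 - 2 = -2)
B(-18)*(p + D) = (-¼*(-18))*(-170 - 2) = (9/2)*(-172) = -774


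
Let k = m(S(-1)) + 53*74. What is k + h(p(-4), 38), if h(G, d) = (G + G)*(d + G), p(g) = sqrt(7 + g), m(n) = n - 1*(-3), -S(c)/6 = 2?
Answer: 3919 + 76*sqrt(3) ≈ 4050.6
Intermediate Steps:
S(c) = -12 (S(c) = -6*2 = -12)
m(n) = 3 + n (m(n) = n + 3 = 3 + n)
h(G, d) = 2*G*(G + d) (h(G, d) = (2*G)*(G + d) = 2*G*(G + d))
k = 3913 (k = (3 - 12) + 53*74 = -9 + 3922 = 3913)
k + h(p(-4), 38) = 3913 + 2*sqrt(7 - 4)*(sqrt(7 - 4) + 38) = 3913 + 2*sqrt(3)*(sqrt(3) + 38) = 3913 + 2*sqrt(3)*(38 + sqrt(3))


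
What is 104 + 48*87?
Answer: 4280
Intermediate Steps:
104 + 48*87 = 104 + 4176 = 4280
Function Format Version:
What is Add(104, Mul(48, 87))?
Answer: 4280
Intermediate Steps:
Add(104, Mul(48, 87)) = Add(104, 4176) = 4280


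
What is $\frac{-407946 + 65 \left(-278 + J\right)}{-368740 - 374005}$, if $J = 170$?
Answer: $\frac{414966}{742745} \approx 0.55869$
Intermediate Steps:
$\frac{-407946 + 65 \left(-278 + J\right)}{-368740 - 374005} = \frac{-407946 + 65 \left(-278 + 170\right)}{-368740 - 374005} = \frac{-407946 + 65 \left(-108\right)}{-742745} = \left(-407946 - 7020\right) \left(- \frac{1}{742745}\right) = \left(-414966\right) \left(- \frac{1}{742745}\right) = \frac{414966}{742745}$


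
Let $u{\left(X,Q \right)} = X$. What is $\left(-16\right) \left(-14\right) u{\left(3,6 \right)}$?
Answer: $672$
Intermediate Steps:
$\left(-16\right) \left(-14\right) u{\left(3,6 \right)} = \left(-16\right) \left(-14\right) 3 = 224 \cdot 3 = 672$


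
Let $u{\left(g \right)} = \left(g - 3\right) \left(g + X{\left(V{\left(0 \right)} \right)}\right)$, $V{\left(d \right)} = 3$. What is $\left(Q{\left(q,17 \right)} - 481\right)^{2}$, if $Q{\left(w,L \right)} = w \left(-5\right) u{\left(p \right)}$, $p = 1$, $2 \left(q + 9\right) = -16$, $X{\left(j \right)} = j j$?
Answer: $4756761$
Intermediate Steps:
$X{\left(j \right)} = j^{2}$
$q = -17$ ($q = -9 + \frac{1}{2} \left(-16\right) = -9 - 8 = -17$)
$u{\left(g \right)} = \left(-3 + g\right) \left(9 + g\right)$ ($u{\left(g \right)} = \left(g - 3\right) \left(g + 3^{2}\right) = \left(-3 + g\right) \left(g + 9\right) = \left(-3 + g\right) \left(9 + g\right)$)
$Q{\left(w,L \right)} = 100 w$ ($Q{\left(w,L \right)} = w \left(-5\right) \left(-27 + 1^{2} + 6 \cdot 1\right) = - 5 w \left(-27 + 1 + 6\right) = - 5 w \left(-20\right) = 100 w$)
$\left(Q{\left(q,17 \right)} - 481\right)^{2} = \left(100 \left(-17\right) - 481\right)^{2} = \left(-1700 - 481\right)^{2} = \left(-2181\right)^{2} = 4756761$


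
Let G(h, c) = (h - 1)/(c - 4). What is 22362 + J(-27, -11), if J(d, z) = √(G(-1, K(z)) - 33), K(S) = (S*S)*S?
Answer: 22362 + I*√58810755/1335 ≈ 22362.0 + 5.7444*I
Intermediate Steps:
K(S) = S³ (K(S) = S²*S = S³)
G(h, c) = (-1 + h)/(-4 + c)
J(d, z) = √(-33 - 2/(-4 + z³)) (J(d, z) = √((-1 - 1)/(-4 + z³) - 33) = √(-2/(-4 + z³) - 33) = √(-33 - 2/(-4 + z³)))
22362 + J(-27, -11) = 22362 + √((130 - 33*(-11)³)/(-4 + (-11)³)) = 22362 + √((130 - 33*(-1331))/(-4 - 1331)) = 22362 + √((130 + 43923)/(-1335)) = 22362 + √(-1/1335*44053) = 22362 + √(-44053/1335) = 22362 + I*√58810755/1335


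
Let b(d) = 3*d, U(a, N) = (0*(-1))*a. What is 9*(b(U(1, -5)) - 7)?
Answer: -63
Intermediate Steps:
U(a, N) = 0 (U(a, N) = 0*a = 0)
9*(b(U(1, -5)) - 7) = 9*(3*0 - 7) = 9*(0 - 7) = 9*(-7) = -63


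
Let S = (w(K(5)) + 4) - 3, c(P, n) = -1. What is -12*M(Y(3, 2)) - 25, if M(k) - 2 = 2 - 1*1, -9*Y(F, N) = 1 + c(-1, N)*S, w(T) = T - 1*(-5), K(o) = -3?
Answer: -61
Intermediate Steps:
w(T) = 5 + T (w(T) = T + 5 = 5 + T)
S = 3 (S = ((5 - 3) + 4) - 3 = (2 + 4) - 3 = 6 - 3 = 3)
Y(F, N) = 2/9 (Y(F, N) = -(1 - 1*3)/9 = -(1 - 3)/9 = -1/9*(-2) = 2/9)
M(k) = 3 (M(k) = 2 + (2 - 1*1) = 2 + (2 - 1) = 2 + 1 = 3)
-12*M(Y(3, 2)) - 25 = -12*3 - 25 = -36 - 25 = -61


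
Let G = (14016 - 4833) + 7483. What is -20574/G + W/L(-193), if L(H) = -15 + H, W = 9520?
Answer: -391682/8333 ≈ -47.004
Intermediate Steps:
G = 16666 (G = 9183 + 7483 = 16666)
-20574/G + W/L(-193) = -20574/16666 + 9520/(-15 - 193) = -20574*1/16666 + 9520/(-208) = -10287/8333 + 9520*(-1/208) = -10287/8333 - 595/13 = -391682/8333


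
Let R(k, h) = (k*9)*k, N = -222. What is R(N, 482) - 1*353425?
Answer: 90131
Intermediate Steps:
R(k, h) = 9*k² (R(k, h) = (9*k)*k = 9*k²)
R(N, 482) - 1*353425 = 9*(-222)² - 1*353425 = 9*49284 - 353425 = 443556 - 353425 = 90131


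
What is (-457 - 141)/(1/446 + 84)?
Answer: -266708/37465 ≈ -7.1189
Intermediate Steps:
(-457 - 141)/(1/446 + 84) = -598/(1/446 + 84) = -598/37465/446 = -598*446/37465 = -266708/37465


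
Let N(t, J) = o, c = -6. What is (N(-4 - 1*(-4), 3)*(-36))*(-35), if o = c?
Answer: -7560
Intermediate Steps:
o = -6
N(t, J) = -6
(N(-4 - 1*(-4), 3)*(-36))*(-35) = -6*(-36)*(-35) = 216*(-35) = -7560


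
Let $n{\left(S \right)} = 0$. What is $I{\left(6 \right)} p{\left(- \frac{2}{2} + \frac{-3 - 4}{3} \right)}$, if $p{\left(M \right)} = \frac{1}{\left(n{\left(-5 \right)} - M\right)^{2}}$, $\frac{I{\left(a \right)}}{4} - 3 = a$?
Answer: $\frac{81}{25} \approx 3.24$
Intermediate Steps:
$I{\left(a \right)} = 12 + 4 a$
$p{\left(M \right)} = \frac{1}{M^{2}}$ ($p{\left(M \right)} = \frac{1}{\left(0 - M\right)^{2}} = \frac{1}{\left(- M\right)^{2}} = \frac{1}{M^{2}}$)
$I{\left(6 \right)} p{\left(- \frac{2}{2} + \frac{-3 - 4}{3} \right)} = \frac{12 + 4 \cdot 6}{\left(- \frac{2}{2} + \frac{-3 - 4}{3}\right)^{2}} = \frac{12 + 24}{\left(\left(-2\right) \frac{1}{2} + \left(-3 - 4\right) \frac{1}{3}\right)^{2}} = \frac{36}{\left(-1 - \frac{7}{3}\right)^{2}} = \frac{36}{\frac{100}{9}} = 36 \cdot \frac{9}{100} = \frac{81}{25}$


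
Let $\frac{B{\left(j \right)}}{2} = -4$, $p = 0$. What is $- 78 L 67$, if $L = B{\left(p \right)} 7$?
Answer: $292656$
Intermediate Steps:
$B{\left(j \right)} = -8$ ($B{\left(j \right)} = 2 \left(-4\right) = -8$)
$L = -56$ ($L = \left(-8\right) 7 = -56$)
$- 78 L 67 = \left(-78\right) \left(-56\right) 67 = 4368 \cdot 67 = 292656$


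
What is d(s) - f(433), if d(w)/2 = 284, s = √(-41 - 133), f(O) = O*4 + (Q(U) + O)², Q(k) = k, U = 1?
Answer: -189520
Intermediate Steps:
f(O) = (1 + O)² + 4*O (f(O) = O*4 + (1 + O)² = 4*O + (1 + O)² = (1 + O)² + 4*O)
s = I*√174 (s = √(-174) = I*√174 ≈ 13.191*I)
d(w) = 568 (d(w) = 2*284 = 568)
d(s) - f(433) = 568 - ((1 + 433)² + 4*433) = 568 - (434² + 1732) = 568 - (188356 + 1732) = 568 - 1*190088 = 568 - 190088 = -189520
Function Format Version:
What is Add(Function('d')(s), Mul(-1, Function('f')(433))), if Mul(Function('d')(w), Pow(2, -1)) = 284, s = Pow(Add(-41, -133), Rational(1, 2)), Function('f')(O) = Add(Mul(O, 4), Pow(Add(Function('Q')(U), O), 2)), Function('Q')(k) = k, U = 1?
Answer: -189520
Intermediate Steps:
Function('f')(O) = Add(Pow(Add(1, O), 2), Mul(4, O)) (Function('f')(O) = Add(Mul(O, 4), Pow(Add(1, O), 2)) = Add(Mul(4, O), Pow(Add(1, O), 2)) = Add(Pow(Add(1, O), 2), Mul(4, O)))
s = Mul(I, Pow(174, Rational(1, 2))) (s = Pow(-174, Rational(1, 2)) = Mul(I, Pow(174, Rational(1, 2))) ≈ Mul(13.191, I))
Function('d')(w) = 568 (Function('d')(w) = Mul(2, 284) = 568)
Add(Function('d')(s), Mul(-1, Function('f')(433))) = Add(568, Mul(-1, Add(Pow(Add(1, 433), 2), Mul(4, 433)))) = Add(568, Mul(-1, Add(Pow(434, 2), 1732))) = Add(568, Mul(-1, Add(188356, 1732))) = Add(568, Mul(-1, 190088)) = Add(568, -190088) = -189520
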